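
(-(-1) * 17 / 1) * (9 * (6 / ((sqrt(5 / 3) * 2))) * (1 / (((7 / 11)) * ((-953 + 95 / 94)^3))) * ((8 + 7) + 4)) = -2951064952 * sqrt(15) / 928932434142615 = -0.00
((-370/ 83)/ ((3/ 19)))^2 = 797.10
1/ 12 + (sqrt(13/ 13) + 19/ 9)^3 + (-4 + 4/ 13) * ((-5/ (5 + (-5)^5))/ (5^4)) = 9300383959/ 308002500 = 30.20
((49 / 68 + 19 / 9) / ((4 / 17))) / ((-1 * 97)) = -1733 / 13968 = -0.12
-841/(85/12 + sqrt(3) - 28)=121104*sqrt(3)/62569 + 2533092/62569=43.84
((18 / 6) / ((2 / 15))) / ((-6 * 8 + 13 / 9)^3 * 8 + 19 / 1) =-32805 / 1176933242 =-0.00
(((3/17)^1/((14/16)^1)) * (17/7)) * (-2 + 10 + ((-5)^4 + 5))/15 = 5104/245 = 20.83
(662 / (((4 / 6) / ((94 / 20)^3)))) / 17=103096239 / 17000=6064.48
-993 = -993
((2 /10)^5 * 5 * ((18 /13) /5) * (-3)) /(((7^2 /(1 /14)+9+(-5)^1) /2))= -0.00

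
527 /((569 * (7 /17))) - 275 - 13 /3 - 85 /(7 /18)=-5922587 /11949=-495.66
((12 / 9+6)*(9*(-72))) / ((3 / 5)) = -7920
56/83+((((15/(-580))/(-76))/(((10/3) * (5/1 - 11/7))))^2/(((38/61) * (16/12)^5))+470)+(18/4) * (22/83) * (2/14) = 5294937923064873112683/11245604941122764800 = 470.85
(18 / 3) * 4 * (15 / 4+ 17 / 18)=338 / 3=112.67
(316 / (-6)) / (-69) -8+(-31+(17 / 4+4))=-24829 / 828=-29.99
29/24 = 1.21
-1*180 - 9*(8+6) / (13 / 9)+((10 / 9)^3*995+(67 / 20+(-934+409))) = 109175539 / 189540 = 576.00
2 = 2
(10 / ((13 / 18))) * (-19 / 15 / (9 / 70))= -5320 / 39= -136.41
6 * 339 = 2034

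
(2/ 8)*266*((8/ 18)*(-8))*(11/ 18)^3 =-354046/ 6561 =-53.96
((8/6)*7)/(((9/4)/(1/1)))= 112/27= 4.15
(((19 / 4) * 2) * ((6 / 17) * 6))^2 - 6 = 115230 / 289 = 398.72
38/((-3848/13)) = -19/148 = -0.13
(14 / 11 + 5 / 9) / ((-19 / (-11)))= 181 / 171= 1.06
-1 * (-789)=789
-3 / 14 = -0.21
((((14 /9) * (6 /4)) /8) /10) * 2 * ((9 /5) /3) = 7 /200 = 0.04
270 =270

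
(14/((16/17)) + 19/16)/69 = 257/1104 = 0.23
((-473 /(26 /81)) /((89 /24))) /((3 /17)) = -2605284 /1157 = -2251.76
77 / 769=0.10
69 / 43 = 1.60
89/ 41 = 2.17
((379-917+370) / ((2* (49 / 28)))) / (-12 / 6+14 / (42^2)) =24.10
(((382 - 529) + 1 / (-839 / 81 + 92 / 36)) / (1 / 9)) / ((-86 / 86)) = 836865 / 632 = 1324.15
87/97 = 0.90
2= 2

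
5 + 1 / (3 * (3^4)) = 1216 / 243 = 5.00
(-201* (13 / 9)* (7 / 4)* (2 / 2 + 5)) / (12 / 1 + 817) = -6097 / 1658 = -3.68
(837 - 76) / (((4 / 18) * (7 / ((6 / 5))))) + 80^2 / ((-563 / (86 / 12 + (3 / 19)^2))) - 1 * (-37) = 11573076818 / 21340515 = 542.31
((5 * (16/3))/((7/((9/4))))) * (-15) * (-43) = 38700/7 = 5528.57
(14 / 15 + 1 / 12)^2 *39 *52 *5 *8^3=80492672 / 15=5366178.13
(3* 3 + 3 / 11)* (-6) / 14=-306 / 77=-3.97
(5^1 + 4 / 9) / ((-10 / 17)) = -833 / 90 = -9.26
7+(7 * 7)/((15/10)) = 119/3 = 39.67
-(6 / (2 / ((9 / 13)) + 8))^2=-729 / 2401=-0.30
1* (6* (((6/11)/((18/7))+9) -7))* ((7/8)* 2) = 511/22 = 23.23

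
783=783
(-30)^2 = 900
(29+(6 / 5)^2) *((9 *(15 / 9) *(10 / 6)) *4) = 3044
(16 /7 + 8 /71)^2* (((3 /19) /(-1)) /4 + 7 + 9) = 430877008 /4693171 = 91.81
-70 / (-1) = 70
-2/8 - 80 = -321/4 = -80.25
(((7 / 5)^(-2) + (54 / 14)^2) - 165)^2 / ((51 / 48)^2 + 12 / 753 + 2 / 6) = 10360038766848 / 684152945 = 15142.87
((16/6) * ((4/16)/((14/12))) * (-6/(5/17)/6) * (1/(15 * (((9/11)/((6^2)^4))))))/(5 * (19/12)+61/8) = -1116758016/65275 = -17108.51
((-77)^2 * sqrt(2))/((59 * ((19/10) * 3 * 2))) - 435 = -435+29645 * sqrt(2)/3363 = -422.53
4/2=2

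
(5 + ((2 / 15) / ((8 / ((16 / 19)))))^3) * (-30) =-231491378 / 1543275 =-150.00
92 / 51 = 1.80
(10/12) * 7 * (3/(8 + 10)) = 35/36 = 0.97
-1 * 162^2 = -26244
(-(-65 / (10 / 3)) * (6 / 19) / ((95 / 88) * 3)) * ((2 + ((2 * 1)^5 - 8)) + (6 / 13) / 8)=17886 / 361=49.55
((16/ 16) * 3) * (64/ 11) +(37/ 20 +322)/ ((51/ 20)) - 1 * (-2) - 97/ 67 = 106870/ 737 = 145.01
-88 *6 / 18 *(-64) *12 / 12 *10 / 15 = 11264 / 9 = 1251.56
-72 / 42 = -12 / 7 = -1.71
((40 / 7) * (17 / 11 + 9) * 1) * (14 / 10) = 928 / 11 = 84.36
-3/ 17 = -0.18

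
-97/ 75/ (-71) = 97/ 5325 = 0.02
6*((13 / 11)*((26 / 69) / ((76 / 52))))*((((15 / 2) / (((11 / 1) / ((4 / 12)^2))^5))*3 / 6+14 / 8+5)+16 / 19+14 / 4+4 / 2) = 6929595046649210 / 289522580758389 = 23.93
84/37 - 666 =-24558/37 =-663.73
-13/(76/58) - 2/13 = -4977/494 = -10.07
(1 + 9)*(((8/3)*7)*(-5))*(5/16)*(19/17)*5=-83125/51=-1629.90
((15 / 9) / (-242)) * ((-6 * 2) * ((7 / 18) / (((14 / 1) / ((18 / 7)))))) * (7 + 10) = 85 / 847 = 0.10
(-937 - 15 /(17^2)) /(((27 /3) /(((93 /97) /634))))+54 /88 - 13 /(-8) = 2.08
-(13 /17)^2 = -169 /289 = -0.58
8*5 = 40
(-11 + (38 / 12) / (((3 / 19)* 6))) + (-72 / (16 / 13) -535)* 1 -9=-65897 / 108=-610.16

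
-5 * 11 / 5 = -11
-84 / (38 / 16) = -672 / 19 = -35.37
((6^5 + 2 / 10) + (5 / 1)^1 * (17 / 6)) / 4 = 233711 / 120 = 1947.59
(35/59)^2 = 1225/3481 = 0.35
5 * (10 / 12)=25 / 6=4.17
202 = 202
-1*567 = -567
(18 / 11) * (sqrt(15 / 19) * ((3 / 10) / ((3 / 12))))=108 * sqrt(285) / 1045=1.74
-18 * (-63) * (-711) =-806274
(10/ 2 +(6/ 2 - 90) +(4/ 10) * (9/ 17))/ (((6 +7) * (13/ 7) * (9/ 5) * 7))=-6952/ 25857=-0.27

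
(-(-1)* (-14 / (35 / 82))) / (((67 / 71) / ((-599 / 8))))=1743689 / 670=2602.52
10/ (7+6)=10/ 13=0.77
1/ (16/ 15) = 15/ 16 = 0.94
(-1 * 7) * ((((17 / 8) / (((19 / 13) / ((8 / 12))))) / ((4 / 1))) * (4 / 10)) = -1547 / 2280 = -0.68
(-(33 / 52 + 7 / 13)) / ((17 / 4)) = -0.28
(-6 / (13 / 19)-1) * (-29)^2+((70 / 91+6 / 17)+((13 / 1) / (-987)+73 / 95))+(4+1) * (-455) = -217354685854 / 20722065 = -10489.05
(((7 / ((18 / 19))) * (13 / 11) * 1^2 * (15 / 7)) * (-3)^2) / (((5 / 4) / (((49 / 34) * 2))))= 72618 / 187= 388.33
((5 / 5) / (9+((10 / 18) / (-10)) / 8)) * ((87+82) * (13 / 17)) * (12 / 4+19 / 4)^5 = 566084202723 / 1408960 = 401774.50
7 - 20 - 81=-94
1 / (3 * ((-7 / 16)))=-0.76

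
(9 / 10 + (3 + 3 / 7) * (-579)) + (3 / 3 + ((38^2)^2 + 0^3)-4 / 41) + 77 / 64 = 191316850751 / 91840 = 2083153.86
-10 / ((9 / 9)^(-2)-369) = 5 / 184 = 0.03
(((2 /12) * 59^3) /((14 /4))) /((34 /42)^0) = 205379 /21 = 9779.95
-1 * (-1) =1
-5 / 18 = -0.28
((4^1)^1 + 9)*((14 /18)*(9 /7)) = 13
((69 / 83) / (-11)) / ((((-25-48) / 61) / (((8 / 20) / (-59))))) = -0.00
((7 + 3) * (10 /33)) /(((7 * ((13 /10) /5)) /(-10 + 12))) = 10000 /3003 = 3.33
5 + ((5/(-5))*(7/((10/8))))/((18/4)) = 169/45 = 3.76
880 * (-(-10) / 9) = 8800 / 9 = 977.78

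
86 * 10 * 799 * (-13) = -8932820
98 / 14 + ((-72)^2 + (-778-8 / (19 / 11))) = 83759 / 19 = 4408.37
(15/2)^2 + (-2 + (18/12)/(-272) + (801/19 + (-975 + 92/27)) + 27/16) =-243770149/279072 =-873.50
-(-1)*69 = 69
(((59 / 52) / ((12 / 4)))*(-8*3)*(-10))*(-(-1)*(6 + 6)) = 14160 / 13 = 1089.23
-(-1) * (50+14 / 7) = 52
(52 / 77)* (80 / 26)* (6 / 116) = 240 / 2233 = 0.11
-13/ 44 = -0.30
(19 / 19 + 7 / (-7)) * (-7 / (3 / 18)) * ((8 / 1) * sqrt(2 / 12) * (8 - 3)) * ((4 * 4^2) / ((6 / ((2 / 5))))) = 0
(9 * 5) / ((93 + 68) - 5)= 15 / 52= 0.29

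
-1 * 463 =-463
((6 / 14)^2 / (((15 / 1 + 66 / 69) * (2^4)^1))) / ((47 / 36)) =1863 / 3380804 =0.00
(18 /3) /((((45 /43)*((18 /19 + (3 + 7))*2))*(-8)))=-817 /24960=-0.03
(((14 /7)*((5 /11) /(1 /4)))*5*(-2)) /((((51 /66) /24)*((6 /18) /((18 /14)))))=-518400 /119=-4356.30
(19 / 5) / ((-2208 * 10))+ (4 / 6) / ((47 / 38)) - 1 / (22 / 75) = -54608341 / 19025600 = -2.87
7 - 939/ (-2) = 953/ 2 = 476.50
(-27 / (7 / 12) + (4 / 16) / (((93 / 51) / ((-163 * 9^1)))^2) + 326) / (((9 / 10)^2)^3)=1090300649750000 / 3575003607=304978.90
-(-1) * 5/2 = 5/2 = 2.50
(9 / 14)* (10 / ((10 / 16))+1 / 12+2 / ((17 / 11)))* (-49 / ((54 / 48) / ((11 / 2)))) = -272965 / 102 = -2676.13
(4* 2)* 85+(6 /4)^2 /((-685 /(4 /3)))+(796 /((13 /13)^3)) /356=41592248 /60965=682.23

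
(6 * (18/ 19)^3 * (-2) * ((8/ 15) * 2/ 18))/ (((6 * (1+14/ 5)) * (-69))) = 1152/ 2997383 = 0.00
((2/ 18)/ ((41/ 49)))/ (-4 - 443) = -49/ 164943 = -0.00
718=718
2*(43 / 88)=43 / 44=0.98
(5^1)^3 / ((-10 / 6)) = -75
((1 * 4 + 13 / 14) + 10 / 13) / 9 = 1037 / 1638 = 0.63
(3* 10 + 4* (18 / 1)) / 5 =20.40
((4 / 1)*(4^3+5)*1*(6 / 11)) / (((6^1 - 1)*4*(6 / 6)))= 7.53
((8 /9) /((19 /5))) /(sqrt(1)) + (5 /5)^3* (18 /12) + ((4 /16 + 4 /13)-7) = -41867 /8892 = -4.71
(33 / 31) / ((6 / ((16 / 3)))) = 88 / 93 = 0.95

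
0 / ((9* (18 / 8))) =0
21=21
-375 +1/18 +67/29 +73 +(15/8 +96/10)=-3008381/10440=-288.16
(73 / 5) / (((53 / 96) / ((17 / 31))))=119136 / 8215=14.50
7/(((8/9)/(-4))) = -63/2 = -31.50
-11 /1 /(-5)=11 /5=2.20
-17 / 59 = -0.29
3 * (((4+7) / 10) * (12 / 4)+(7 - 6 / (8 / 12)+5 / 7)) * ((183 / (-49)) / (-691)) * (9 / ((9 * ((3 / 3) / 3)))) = 232227 / 2370130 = 0.10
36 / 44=9 / 11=0.82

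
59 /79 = 0.75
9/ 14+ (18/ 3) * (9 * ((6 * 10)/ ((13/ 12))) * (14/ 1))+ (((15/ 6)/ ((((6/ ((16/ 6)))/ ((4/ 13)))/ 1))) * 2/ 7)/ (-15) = 205756087/ 4914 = 41871.41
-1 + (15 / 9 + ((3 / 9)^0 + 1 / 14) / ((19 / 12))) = 536 / 399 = 1.34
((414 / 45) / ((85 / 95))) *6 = 5244 / 85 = 61.69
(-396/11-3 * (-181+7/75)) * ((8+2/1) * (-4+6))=50672/5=10134.40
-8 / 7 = -1.14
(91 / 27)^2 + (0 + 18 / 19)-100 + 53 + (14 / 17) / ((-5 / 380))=-97.28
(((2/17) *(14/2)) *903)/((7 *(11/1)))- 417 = -76173/187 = -407.34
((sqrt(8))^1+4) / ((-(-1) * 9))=2 * sqrt(2) / 9+4 / 9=0.76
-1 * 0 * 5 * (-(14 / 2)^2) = 0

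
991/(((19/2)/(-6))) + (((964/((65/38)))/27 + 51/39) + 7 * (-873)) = -223902142/33345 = -6714.71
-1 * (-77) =77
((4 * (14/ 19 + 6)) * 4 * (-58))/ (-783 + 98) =118784/ 13015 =9.13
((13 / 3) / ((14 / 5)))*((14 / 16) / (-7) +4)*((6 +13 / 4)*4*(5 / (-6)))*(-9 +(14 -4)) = -372775 / 2016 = -184.91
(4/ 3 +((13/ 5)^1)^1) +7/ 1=164/ 15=10.93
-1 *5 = -5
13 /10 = 1.30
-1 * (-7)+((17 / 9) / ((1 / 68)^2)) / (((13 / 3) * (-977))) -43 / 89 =15103628 / 3391167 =4.45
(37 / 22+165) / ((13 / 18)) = 33003 / 143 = 230.79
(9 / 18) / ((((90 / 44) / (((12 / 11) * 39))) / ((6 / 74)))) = 156 / 185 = 0.84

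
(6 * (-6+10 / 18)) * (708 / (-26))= 11564 / 13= 889.54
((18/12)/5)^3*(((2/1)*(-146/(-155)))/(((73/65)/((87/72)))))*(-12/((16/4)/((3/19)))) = -30537/1178000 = -0.03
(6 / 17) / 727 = 6 / 12359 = 0.00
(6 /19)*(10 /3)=20 /19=1.05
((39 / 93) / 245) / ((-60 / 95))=-0.00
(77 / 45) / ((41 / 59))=4543 / 1845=2.46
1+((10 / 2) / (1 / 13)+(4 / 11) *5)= 746 / 11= 67.82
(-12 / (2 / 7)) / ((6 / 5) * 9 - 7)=-210 / 19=-11.05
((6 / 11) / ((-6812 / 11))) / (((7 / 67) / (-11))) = 2211 / 23842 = 0.09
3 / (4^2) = 3 / 16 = 0.19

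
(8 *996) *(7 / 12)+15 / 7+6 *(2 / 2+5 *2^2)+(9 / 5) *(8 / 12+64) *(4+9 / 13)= 2421659 / 455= 5322.33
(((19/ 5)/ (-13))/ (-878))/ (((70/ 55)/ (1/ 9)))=209/ 7190820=0.00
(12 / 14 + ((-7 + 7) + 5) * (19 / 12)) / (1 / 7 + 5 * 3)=737 / 1272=0.58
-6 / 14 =-3 / 7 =-0.43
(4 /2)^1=2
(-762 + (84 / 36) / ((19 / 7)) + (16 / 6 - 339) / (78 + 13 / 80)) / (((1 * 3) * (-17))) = 272820085 / 18177471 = 15.01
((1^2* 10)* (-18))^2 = 32400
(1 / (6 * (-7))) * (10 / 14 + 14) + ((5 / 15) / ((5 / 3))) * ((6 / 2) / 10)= -1067 / 3675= -0.29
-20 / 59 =-0.34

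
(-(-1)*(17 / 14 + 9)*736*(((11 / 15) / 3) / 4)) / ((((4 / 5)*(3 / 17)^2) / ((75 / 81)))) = 261393275 / 15309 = 17074.48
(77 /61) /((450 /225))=77 /122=0.63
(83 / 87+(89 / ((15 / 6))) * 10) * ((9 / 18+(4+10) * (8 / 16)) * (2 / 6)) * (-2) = -155275 / 87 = -1784.77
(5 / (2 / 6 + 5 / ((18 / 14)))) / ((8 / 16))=45 / 19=2.37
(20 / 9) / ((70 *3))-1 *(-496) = 93746 / 189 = 496.01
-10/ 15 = -2/ 3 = -0.67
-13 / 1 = -13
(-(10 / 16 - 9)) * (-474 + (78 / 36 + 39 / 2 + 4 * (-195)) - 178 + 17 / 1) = -70015 / 6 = -11669.17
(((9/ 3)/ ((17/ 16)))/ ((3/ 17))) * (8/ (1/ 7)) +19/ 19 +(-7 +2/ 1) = 892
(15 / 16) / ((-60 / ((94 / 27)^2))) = -2209 / 11664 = -0.19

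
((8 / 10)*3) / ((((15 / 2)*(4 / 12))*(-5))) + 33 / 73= 0.26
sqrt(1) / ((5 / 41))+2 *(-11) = -69 / 5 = -13.80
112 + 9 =121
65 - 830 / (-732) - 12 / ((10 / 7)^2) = 551323 / 9150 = 60.25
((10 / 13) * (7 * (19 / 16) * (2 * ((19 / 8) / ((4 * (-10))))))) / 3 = -0.25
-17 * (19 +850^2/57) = -215805.46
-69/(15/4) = -92/5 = -18.40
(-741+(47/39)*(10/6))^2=7475677444/13689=546108.37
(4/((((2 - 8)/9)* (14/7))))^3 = -27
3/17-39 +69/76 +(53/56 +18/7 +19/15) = -8989133/271320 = -33.13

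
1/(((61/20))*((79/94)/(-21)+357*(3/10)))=98700/32228801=0.00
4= 4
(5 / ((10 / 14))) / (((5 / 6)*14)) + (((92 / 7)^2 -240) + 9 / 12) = -64597 / 980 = -65.92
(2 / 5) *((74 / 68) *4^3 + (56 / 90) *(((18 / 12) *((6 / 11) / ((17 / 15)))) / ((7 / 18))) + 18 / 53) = 28.46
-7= -7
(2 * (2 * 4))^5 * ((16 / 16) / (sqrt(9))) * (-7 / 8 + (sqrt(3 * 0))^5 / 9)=-917504 / 3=-305834.67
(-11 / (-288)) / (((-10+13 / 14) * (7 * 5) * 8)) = -11 / 731520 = -0.00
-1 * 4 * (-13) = 52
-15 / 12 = -5 / 4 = -1.25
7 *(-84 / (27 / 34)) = -6664 / 9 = -740.44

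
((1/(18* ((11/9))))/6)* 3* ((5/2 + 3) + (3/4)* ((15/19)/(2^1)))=881/6688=0.13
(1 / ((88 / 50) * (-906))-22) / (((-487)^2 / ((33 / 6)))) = -877033 / 1719000912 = -0.00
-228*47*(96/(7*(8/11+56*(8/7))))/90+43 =17.77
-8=-8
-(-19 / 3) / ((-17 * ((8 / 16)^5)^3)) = -622592 / 51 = -12207.69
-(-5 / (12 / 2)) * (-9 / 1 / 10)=-3 / 4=-0.75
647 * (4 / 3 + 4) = 10352 / 3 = 3450.67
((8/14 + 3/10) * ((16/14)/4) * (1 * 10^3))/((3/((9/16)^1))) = 46.68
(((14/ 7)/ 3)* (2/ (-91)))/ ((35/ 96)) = -128/ 3185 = -0.04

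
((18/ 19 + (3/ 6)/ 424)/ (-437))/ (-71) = 0.00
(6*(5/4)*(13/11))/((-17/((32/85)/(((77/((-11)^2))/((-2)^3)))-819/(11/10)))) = 95628507/244783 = 390.67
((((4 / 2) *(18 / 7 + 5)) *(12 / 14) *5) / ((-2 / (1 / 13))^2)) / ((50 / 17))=2703 / 82810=0.03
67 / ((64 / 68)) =1139 / 16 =71.19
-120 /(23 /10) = -1200 /23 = -52.17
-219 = -219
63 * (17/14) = 153/2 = 76.50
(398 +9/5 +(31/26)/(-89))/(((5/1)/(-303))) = -1401535893/57850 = -24227.07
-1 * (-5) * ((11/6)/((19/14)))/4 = 385/228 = 1.69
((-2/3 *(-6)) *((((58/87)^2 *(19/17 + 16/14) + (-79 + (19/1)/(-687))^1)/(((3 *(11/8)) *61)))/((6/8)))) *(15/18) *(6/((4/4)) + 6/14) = -30617344000/3455944569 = -8.86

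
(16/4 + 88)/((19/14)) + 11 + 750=15747/19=828.79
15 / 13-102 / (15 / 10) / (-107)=1.79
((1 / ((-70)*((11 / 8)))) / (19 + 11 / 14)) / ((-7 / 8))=64 / 106645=0.00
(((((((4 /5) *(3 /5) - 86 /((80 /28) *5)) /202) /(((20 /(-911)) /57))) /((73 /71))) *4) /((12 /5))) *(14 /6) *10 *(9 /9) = 2382912721 /884760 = 2693.29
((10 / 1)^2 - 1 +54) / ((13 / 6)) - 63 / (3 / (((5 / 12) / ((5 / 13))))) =2489 / 52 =47.87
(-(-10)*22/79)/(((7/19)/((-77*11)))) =-505780/79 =-6402.28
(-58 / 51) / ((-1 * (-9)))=-58 / 459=-0.13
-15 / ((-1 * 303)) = 5 / 101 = 0.05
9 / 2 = 4.50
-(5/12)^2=-25/144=-0.17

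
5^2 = 25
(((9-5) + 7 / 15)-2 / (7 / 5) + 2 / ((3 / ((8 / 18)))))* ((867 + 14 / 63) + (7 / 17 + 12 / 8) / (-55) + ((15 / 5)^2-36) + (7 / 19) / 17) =33863629997 / 12087306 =2801.59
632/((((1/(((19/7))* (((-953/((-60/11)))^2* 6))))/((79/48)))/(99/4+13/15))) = 20028702818200747/1512000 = 13246496572.88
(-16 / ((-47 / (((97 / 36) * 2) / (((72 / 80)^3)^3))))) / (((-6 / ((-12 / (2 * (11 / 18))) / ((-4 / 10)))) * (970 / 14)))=-56000000000 / 200296392813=-0.28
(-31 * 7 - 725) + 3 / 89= -83835 / 89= -941.97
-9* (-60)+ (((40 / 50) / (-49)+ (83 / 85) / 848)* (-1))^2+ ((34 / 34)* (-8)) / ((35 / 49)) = 6596496731766729 / 12474458886400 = 528.80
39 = 39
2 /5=0.40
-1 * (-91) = 91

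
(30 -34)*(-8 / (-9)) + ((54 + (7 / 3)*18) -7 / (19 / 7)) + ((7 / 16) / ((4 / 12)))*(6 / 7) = 124475 / 1368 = 90.99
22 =22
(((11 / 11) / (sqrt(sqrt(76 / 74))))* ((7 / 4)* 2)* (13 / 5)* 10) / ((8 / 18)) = 819* 37^(1 / 4)* 38^(3 / 4) / 152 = 203.39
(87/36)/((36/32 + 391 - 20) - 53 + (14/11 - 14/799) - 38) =509762/59564151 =0.01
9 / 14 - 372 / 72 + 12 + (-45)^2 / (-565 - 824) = 58516 / 9723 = 6.02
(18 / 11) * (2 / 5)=36 / 55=0.65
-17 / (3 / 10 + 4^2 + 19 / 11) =-1870 / 1983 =-0.94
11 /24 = 0.46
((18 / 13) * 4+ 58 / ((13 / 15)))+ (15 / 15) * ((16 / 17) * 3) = 16638 / 221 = 75.29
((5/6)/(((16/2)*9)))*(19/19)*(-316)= -395/108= -3.66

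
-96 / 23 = -4.17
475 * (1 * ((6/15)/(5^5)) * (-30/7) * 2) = -456/875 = -0.52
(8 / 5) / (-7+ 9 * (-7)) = -4 / 175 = -0.02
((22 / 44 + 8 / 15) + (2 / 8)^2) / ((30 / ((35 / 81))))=1841 / 116640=0.02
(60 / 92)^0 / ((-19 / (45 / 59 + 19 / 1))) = -1166 / 1121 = -1.04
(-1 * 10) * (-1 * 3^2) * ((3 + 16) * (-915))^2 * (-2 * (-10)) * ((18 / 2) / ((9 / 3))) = 1632086415000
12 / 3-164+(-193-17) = -370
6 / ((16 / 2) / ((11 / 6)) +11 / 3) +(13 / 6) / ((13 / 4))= 1124 / 795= 1.41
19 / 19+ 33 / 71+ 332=23676 / 71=333.46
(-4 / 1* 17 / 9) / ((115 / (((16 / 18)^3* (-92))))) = 139264 / 32805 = 4.25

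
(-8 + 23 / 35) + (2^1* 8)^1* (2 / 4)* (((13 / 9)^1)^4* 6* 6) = 31800967 / 25515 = 1246.36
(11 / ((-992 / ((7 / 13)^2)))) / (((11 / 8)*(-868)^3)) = 1 / 279686487808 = 0.00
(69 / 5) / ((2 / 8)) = 276 / 5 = 55.20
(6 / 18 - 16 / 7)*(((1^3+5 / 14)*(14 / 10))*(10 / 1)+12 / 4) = -902 / 21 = -42.95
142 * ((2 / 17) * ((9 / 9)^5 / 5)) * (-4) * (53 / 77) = -60208 / 6545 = -9.20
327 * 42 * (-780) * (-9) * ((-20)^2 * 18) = 694171296000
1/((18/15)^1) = 5/6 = 0.83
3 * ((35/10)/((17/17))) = 21/2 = 10.50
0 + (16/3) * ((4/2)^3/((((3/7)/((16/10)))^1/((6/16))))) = 896/15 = 59.73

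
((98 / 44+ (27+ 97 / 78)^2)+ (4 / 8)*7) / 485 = 53768591 / 32458140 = 1.66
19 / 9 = 2.11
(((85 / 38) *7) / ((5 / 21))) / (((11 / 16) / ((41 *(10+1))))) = 819672 / 19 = 43140.63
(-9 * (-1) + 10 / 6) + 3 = 41 / 3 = 13.67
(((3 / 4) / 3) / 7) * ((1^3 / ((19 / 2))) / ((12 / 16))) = 2 / 399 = 0.01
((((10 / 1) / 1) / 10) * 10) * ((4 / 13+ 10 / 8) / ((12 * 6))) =45 / 208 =0.22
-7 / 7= -1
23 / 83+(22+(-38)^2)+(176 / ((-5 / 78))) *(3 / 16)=951.48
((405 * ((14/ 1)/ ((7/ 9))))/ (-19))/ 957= -2430/ 6061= -0.40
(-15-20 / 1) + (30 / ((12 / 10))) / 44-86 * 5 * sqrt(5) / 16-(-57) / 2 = -215 * sqrt(5) / 8-261 / 44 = -66.03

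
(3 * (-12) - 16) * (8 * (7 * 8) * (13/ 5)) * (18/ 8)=-681408/ 5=-136281.60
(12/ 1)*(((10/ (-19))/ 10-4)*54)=-49896/ 19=-2626.11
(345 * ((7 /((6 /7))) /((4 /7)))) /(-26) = -39445 /208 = -189.64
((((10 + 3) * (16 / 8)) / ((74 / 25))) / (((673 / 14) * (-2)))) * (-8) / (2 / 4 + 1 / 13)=94640 / 74703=1.27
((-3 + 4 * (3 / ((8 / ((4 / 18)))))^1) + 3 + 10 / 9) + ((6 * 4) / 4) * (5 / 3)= 103 / 9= 11.44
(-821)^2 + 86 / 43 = 674043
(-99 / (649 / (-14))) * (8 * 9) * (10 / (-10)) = -9072 / 59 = -153.76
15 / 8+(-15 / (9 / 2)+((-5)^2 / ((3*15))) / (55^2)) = -63517 / 43560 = -1.46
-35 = -35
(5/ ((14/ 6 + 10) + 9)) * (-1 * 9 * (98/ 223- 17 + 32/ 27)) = 462875/ 14272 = 32.43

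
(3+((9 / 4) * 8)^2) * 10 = 3270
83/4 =20.75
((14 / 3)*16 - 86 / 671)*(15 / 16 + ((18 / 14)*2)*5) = 1028.23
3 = 3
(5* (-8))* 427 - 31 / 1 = -17111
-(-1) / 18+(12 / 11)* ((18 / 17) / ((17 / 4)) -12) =-730357 / 57222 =-12.76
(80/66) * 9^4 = 87480/11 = 7952.73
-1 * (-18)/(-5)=-18/5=-3.60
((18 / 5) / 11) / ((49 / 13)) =234 / 2695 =0.09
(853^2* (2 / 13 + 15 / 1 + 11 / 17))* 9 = 22867295652 / 221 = 103471926.03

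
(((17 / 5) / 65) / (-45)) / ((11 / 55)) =-17 / 2925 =-0.01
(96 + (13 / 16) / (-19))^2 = 850947241 / 92416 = 9207.79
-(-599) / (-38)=-599 / 38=-15.76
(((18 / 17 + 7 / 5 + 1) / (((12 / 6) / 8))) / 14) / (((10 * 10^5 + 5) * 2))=14 / 28333475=0.00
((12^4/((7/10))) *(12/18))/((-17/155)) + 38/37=-180059.48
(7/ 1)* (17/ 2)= 119/ 2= 59.50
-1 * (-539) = 539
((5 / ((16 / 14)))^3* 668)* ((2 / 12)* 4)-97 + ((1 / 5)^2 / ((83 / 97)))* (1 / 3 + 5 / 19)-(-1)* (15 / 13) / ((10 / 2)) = 1220074417587 / 32801600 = 37195.58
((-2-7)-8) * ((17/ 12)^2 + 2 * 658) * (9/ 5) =-40331.01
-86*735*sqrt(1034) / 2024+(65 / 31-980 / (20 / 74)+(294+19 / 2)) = -205865 / 62-31605*sqrt(1034) / 1012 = -4324.64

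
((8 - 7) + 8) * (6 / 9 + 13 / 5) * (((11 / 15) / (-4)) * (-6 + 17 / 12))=5929 / 240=24.70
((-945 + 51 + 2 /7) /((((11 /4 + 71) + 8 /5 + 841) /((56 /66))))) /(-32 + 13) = 500480 /11491029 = 0.04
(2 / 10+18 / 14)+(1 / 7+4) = 5.63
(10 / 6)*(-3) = -5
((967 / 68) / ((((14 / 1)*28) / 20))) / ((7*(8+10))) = 4835 / 839664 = 0.01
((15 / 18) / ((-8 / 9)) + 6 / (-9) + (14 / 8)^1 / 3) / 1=-49 / 48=-1.02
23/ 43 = 0.53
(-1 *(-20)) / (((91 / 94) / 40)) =75200 / 91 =826.37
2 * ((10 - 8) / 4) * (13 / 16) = 0.81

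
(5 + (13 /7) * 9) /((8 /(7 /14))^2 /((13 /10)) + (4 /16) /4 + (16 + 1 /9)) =284544 /2792419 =0.10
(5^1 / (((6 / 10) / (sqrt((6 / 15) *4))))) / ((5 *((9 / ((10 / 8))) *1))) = 5 *sqrt(10) / 54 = 0.29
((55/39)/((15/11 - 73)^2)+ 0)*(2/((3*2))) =6655/72650448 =0.00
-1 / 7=-0.14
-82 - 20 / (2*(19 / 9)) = -1648 / 19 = -86.74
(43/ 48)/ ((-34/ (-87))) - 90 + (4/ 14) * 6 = -85.99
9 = 9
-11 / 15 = -0.73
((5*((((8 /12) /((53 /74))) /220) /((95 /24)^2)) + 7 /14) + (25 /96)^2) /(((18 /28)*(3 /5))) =193195047073 /130924823040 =1.48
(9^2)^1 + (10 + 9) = 100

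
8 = 8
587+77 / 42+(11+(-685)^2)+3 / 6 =1409476 / 3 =469825.33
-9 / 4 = -2.25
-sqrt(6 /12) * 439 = -439 * sqrt(2) /2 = -310.42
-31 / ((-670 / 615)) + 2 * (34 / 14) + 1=32185 / 938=34.31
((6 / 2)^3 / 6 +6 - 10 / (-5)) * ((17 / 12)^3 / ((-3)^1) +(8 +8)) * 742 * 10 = 1396098.62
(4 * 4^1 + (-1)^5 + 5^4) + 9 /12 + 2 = 2571 /4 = 642.75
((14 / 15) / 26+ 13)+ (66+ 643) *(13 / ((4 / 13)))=23375263 / 780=29968.29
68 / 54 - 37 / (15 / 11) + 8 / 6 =-3313 / 135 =-24.54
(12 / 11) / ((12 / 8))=8 / 11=0.73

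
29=29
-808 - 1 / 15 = -808.07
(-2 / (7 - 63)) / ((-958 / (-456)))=57 / 3353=0.02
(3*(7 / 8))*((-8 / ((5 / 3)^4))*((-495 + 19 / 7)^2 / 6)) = -480934098 / 4375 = -109927.79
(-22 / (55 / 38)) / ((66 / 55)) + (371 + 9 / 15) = 5384 / 15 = 358.93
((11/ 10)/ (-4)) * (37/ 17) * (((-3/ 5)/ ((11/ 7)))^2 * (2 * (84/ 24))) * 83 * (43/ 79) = -407647611/ 14773000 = -27.59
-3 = -3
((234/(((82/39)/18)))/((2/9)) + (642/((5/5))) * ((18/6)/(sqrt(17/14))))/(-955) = -369603/39155 - 1926 * sqrt(238)/16235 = -11.27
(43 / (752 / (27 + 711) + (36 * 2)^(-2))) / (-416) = -285606 / 2816021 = -0.10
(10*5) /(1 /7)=350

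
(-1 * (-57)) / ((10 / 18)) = 513 / 5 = 102.60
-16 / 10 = -8 / 5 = -1.60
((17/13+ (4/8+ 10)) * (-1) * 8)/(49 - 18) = -1228/403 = -3.05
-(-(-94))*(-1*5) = 470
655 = 655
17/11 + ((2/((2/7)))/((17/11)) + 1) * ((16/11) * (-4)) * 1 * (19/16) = -6855/187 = -36.66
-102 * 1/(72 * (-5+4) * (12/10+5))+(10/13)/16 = 2675/9672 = 0.28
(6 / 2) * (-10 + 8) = -6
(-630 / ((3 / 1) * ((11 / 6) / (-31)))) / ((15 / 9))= 23436 / 11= 2130.55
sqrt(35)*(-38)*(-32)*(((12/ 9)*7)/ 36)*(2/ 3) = 17024*sqrt(35)/ 81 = 1243.40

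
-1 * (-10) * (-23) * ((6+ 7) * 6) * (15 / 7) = -269100 / 7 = -38442.86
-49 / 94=-0.52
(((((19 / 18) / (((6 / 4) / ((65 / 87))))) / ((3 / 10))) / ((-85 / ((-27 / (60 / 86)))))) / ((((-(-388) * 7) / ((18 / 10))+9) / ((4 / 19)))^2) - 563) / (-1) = 984178555240109 / 1748096901007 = 563.00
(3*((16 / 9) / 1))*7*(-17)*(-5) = 9520 / 3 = 3173.33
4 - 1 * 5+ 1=0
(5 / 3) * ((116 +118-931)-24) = -1201.67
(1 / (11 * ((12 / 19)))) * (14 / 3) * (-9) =-133 / 22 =-6.05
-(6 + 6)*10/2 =-60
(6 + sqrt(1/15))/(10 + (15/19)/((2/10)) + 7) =19 *sqrt(15)/5970 + 57/199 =0.30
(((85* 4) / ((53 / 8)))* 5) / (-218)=-6800 / 5777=-1.18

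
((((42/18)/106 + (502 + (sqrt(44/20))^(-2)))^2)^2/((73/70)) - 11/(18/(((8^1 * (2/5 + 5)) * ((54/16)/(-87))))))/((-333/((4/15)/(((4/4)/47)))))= -2300704058.26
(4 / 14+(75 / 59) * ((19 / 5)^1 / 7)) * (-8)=-3224 / 413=-7.81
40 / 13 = 3.08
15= 15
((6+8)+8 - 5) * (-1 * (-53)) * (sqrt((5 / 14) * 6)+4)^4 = 1830832 * sqrt(105) / 49+20586949 / 49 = 803008.05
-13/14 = -0.93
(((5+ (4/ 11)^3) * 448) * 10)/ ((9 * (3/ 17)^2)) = 8699223680/ 107811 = 80689.57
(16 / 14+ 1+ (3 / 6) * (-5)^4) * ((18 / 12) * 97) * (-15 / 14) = -19227825 / 392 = -49050.57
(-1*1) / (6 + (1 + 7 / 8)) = -8 / 63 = -0.13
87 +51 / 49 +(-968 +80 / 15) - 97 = -142829 / 147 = -971.63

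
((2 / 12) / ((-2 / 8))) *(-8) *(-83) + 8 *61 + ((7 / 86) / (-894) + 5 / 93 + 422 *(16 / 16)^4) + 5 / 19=21177386141 / 45284676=467.65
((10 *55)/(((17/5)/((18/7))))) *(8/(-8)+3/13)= -495000/1547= -319.97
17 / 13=1.31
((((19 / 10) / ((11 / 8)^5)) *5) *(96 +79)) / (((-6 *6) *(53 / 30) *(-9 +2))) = 19456000 / 25607109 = 0.76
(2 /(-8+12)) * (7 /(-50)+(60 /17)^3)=10765609 /491300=21.91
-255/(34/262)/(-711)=655/237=2.76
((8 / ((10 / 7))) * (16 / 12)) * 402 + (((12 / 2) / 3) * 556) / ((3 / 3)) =20568 / 5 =4113.60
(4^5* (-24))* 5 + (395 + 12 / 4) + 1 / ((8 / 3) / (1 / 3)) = -979855 / 8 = -122481.88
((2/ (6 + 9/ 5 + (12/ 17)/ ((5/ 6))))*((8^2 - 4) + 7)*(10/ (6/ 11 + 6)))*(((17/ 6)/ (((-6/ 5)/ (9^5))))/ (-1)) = 1293932475/ 392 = 3300848.15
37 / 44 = 0.84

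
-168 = -168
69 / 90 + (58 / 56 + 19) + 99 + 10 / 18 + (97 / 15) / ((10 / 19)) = 835661 / 6300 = 132.64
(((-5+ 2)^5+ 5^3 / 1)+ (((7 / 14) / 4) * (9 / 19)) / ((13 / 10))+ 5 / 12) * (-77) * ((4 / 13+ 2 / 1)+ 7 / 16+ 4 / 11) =2891048027 / 102752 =28136.17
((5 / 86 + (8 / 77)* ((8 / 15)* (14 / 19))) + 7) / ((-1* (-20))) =1913953 / 5392200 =0.35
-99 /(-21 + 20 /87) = 8613 /1807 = 4.77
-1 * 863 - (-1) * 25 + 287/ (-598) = -838.48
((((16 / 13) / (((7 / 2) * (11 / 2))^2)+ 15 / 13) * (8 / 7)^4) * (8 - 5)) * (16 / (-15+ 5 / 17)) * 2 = -298106290176 / 23132734625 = -12.89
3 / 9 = 1 / 3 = 0.33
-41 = -41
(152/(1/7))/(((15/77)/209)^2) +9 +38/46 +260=6337873726678/5175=1224709898.87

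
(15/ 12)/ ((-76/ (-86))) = 215/ 152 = 1.41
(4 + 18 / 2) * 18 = 234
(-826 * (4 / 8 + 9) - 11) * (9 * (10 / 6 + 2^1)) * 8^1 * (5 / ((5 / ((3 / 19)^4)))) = -168035472 / 130321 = -1289.40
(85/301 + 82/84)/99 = 2273/178794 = 0.01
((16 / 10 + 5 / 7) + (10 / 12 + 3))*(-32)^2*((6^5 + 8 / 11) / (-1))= -56543899648 / 1155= -48955757.27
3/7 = 0.43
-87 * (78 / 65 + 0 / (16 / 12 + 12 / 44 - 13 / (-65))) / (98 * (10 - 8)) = -261 / 490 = -0.53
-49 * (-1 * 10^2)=4900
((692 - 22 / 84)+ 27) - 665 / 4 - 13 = 45317 / 84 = 539.49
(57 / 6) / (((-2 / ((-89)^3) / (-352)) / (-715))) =842776340120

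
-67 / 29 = -2.31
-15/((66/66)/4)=-60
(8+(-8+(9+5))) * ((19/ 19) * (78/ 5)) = 1092/ 5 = 218.40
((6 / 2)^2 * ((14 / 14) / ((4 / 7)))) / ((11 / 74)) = 2331 / 22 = 105.95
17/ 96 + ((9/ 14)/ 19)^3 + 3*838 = 567834827705/ 225853152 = 2514.18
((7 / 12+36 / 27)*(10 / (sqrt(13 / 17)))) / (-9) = -115*sqrt(221) / 702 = -2.44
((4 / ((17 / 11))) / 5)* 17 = 44 / 5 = 8.80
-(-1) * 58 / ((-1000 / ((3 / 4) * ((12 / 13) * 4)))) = -261 / 1625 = -0.16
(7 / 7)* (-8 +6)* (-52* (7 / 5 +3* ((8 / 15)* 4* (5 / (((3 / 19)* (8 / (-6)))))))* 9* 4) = -2819232 / 5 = -563846.40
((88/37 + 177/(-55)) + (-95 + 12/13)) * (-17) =42687374/26455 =1613.58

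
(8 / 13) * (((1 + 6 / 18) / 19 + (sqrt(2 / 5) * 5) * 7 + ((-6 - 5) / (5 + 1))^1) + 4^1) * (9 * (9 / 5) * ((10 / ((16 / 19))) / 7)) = 6885 / 182 + 1539 * sqrt(10) / 13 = 412.19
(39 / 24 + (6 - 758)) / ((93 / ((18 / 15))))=-6003 / 620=-9.68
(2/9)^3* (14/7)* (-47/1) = -752/729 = -1.03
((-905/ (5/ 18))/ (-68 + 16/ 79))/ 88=128691/ 235664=0.55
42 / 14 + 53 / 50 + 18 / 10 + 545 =27543 / 50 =550.86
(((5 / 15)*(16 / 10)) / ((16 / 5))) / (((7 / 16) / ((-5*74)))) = -2960 / 21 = -140.95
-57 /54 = -19 /18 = -1.06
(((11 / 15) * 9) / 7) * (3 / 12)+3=453 / 140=3.24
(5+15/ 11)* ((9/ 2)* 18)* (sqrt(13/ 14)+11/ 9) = 1126.70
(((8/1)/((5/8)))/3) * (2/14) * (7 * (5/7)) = 64/21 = 3.05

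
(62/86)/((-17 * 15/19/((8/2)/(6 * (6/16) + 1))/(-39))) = 9424/3655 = 2.58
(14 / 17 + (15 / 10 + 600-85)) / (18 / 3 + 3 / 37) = 216931 / 2550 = 85.07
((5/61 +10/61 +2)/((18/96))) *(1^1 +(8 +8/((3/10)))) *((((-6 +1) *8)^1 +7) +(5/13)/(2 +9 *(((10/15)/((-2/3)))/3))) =-14262.59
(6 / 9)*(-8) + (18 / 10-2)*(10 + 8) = -134 / 15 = -8.93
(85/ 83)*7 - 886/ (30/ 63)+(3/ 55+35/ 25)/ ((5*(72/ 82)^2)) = -685194511/ 369765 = -1853.05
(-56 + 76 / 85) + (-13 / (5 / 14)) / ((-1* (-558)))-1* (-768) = 16904737 / 23715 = 712.83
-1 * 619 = -619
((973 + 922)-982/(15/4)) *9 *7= 514437/5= 102887.40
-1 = -1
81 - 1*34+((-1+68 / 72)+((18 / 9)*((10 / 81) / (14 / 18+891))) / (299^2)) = 101052483335 / 2152597278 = 46.94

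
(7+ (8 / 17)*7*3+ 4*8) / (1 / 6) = 4986 / 17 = 293.29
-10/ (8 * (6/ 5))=-25/ 24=-1.04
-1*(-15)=15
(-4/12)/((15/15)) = -1/3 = -0.33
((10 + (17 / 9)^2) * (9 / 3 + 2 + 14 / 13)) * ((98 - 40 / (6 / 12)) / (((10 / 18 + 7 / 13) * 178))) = 86821 / 11392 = 7.62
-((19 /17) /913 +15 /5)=-46582 /15521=-3.00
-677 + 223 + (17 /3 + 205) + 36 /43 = -31282 /129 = -242.50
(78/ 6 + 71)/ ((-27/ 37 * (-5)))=1036/ 45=23.02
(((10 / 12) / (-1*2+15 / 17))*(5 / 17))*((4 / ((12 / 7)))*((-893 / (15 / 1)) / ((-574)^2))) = 235 / 2541672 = 0.00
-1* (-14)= 14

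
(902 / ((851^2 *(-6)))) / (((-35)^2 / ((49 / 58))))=-451 / 3150274350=-0.00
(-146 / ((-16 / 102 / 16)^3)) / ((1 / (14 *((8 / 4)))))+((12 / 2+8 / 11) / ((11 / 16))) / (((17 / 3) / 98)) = 8923715399424 / 2057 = 4338218473.23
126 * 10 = 1260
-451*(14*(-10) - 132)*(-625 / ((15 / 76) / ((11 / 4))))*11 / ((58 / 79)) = -1392488207000 / 87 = -16005611574.71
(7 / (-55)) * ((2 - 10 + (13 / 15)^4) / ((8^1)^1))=2635073 / 22275000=0.12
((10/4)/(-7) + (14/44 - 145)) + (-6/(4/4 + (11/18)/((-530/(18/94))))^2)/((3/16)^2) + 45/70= -315.14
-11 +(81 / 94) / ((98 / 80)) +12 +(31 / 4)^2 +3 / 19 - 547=-339607651 / 700112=-485.08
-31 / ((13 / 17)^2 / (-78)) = 53754 / 13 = 4134.92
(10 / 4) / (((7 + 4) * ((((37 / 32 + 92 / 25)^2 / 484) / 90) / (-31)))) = -196416000000 / 14969161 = -13121.38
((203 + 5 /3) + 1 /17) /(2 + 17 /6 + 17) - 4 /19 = 387850 /42313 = 9.17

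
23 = 23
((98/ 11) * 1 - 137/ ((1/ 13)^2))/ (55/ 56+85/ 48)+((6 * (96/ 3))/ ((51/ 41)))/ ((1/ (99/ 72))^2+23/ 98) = -102808695920/ 12530309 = -8204.80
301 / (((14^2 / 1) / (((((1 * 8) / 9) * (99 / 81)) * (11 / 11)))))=1.67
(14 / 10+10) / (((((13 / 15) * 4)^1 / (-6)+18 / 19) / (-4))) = -123.38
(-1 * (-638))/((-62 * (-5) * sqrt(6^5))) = 319 * sqrt(6)/33480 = 0.02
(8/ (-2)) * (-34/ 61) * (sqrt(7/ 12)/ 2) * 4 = 136 * sqrt(21)/ 183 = 3.41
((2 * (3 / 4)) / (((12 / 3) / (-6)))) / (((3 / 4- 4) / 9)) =81 / 13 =6.23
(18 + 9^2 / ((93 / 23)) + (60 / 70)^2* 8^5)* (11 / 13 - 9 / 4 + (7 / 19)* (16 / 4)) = 2527253271 / 1500772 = 1683.97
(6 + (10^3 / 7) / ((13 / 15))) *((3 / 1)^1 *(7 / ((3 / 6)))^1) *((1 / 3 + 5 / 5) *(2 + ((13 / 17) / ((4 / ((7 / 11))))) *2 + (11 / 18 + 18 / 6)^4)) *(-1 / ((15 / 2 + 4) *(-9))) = 17526064518874 / 1100535579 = 15925.03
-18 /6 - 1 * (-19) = 16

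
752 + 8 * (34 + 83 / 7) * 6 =20672 / 7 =2953.14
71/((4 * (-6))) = -71/24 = -2.96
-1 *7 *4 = -28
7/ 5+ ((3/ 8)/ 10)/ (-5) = 557/ 400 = 1.39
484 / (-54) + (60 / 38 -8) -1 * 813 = -424961 / 513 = -828.38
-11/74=-0.15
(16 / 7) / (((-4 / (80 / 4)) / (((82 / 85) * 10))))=-110.25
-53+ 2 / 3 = -157 / 3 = -52.33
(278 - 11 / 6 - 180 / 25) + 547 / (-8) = 24071 / 120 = 200.59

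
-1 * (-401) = 401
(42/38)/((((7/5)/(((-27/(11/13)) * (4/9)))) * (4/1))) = -585/209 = -2.80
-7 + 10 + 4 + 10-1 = 16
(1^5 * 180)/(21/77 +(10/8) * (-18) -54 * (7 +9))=-1320/6499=-0.20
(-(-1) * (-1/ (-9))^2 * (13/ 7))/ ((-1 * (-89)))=13/ 50463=0.00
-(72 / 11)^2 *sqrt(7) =-5184 *sqrt(7) / 121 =-113.35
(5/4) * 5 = 25/4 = 6.25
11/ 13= 0.85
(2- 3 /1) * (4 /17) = -4 /17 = -0.24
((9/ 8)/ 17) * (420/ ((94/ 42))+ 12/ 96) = 635463/ 51136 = 12.43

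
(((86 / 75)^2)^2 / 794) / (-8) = -0.00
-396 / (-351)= 44 / 39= 1.13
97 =97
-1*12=-12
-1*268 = -268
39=39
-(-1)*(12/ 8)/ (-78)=-1/ 52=-0.02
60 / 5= 12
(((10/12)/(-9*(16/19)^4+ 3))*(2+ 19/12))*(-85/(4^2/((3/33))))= 2381616275/2519966592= 0.95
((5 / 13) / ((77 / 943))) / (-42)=-4715 / 42042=-0.11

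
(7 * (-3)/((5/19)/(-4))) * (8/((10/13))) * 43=3568656/25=142746.24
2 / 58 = 1 / 29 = 0.03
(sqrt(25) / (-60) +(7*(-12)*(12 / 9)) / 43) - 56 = -30283 / 516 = -58.69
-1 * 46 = -46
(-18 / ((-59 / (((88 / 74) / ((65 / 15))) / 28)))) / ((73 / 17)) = 10098 / 14501669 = 0.00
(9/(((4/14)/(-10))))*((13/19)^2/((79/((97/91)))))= -56745/28519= -1.99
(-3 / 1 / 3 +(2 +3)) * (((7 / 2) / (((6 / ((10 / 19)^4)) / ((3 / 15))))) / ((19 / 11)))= 154000 / 7428297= 0.02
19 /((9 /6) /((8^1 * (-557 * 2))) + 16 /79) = 26753824 /284947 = 93.89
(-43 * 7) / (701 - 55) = -0.47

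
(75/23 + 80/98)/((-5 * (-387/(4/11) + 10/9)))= 0.00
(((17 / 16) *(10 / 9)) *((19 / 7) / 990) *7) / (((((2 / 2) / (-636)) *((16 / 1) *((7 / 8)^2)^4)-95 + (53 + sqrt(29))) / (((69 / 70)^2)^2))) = -0.00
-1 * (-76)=76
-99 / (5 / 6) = -118.80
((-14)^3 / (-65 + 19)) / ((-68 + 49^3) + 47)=49 / 96623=0.00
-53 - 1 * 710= -763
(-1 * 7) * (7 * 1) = -49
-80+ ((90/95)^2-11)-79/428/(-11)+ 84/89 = -13483899741/151263332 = -89.14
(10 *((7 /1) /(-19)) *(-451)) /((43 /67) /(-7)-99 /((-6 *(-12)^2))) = 1421407680 /19589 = 72561.52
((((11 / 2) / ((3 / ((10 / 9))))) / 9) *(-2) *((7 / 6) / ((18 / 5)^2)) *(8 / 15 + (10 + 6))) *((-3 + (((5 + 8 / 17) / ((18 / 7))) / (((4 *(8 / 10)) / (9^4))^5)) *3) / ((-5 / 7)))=229593269675614280687593899095 / 1052595191808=218121146156150731.07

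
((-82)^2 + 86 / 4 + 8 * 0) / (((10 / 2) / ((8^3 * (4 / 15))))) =4604928 / 25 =184197.12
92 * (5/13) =460/13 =35.38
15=15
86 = 86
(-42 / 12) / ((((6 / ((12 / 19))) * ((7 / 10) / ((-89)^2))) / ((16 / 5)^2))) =-4055552 / 95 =-42690.02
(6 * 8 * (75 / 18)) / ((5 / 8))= 320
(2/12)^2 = 1/36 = 0.03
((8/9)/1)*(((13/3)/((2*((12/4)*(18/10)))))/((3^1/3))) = 260/729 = 0.36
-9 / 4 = -2.25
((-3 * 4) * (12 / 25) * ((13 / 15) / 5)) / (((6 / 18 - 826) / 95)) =35568 / 309625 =0.11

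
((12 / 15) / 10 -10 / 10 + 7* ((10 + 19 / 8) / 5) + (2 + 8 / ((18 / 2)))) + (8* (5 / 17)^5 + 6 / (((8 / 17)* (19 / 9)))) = 1231020524657 / 48559109400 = 25.35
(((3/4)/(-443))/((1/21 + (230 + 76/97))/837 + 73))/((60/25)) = -1704969/177104935744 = -0.00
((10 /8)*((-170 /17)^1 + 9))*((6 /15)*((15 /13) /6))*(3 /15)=-1 /52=-0.02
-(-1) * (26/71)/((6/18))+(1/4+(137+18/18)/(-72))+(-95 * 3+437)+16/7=229193/1491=153.72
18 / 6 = 3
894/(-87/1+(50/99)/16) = -708048/68879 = -10.28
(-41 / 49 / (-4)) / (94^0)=41 / 196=0.21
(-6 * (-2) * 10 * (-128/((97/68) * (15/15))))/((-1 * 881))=1044480/85457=12.22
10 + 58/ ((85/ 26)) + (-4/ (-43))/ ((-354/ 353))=17886728/ 646935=27.65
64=64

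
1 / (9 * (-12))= -0.01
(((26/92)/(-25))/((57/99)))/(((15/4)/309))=-88374/54625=-1.62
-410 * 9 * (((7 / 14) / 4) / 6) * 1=-615 / 8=-76.88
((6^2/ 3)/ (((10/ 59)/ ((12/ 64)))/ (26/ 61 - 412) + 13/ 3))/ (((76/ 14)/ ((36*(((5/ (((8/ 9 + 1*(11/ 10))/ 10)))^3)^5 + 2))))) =1005173425348222005109651556134061302958799475255795119175893936/ 54032179617865234773310530498908151071531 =18603236672241717497115.24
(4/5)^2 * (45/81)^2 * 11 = 176/81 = 2.17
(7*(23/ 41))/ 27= 161/ 1107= 0.15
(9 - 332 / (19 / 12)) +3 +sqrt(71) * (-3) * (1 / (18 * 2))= -3756 / 19 - sqrt(71) / 12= -198.39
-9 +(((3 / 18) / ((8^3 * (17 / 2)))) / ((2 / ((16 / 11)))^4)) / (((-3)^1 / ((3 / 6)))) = -20160661 / 2240073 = -9.00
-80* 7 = -560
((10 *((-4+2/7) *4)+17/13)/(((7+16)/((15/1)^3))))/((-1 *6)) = 15076125/4186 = 3601.56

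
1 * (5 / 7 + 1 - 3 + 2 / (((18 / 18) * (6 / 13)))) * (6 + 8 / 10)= 2176 / 105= 20.72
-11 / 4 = -2.75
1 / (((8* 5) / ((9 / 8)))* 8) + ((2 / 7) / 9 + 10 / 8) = 207287 / 161280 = 1.29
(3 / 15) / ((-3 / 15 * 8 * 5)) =-1 / 40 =-0.02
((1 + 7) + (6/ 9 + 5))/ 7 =1.95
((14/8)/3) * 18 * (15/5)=63/2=31.50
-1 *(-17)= 17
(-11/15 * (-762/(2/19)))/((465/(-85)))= -970.39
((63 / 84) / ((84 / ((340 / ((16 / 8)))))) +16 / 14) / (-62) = -149 / 3472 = -0.04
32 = 32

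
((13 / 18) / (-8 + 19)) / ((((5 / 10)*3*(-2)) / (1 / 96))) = -13 / 57024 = -0.00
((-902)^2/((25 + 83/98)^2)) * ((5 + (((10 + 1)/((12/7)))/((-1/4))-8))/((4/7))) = -1175984848808/19248267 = -61095.62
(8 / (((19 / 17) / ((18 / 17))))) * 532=4032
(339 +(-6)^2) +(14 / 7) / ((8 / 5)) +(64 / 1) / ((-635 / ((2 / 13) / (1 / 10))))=2483731 / 6604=376.09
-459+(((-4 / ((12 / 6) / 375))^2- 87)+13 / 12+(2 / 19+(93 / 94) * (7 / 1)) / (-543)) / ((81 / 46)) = 318936.64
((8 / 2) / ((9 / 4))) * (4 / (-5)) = -64 / 45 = -1.42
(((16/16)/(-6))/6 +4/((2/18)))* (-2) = -1295/18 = -71.94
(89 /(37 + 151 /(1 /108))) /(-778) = -89 /12716410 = -0.00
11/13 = 0.85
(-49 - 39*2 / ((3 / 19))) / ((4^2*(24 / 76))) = -3439 / 32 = -107.47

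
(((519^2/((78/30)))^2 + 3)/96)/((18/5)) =755784878555/24336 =31056249.12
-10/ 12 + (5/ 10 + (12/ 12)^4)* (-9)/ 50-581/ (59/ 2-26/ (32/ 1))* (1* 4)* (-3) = 3701519/ 15300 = 241.93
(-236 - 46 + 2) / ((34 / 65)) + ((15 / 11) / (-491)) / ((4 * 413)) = -81194313455 / 151681684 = -535.29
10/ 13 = 0.77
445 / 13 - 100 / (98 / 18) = 10105 / 637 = 15.86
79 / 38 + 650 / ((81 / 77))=1908299 / 3078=619.98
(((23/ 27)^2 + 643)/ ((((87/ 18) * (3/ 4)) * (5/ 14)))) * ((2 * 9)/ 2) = 52558912/ 11745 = 4475.00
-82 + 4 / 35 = -2866 / 35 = -81.89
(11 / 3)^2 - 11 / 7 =748 / 63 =11.87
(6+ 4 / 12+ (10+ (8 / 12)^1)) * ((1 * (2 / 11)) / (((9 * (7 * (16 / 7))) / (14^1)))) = 119 / 396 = 0.30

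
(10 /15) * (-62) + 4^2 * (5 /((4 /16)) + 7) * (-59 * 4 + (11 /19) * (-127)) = -7624132 /57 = -133756.70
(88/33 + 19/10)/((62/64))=2192/465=4.71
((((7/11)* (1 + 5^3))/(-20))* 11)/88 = -0.50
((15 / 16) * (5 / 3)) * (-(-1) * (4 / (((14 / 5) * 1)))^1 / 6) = 125 / 336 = 0.37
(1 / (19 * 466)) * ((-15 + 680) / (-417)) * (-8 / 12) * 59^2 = 121835 / 291483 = 0.42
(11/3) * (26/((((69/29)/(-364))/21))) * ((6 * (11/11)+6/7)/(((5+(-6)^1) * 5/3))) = 144912768/115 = 1260111.03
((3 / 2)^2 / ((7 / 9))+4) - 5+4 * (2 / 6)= 271 / 84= 3.23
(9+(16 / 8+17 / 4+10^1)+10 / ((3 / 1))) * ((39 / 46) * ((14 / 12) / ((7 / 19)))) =84721 / 1104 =76.74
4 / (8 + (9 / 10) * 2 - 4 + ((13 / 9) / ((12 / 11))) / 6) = 12960 / 19507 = 0.66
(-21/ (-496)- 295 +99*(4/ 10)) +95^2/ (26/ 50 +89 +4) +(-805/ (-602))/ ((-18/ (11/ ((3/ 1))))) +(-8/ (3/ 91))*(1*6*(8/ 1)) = -39741351559043/ 3365878320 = -11807.13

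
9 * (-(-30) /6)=45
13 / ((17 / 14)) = 182 / 17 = 10.71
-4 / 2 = -2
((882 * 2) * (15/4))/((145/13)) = 17199/29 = 593.07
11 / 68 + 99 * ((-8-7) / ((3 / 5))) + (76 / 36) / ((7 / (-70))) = -1527521 / 612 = -2495.95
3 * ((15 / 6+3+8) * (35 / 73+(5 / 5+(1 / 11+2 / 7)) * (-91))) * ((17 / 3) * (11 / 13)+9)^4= -4197646239944712 / 22934483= -183027724.67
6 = 6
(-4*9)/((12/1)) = -3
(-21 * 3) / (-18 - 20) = 63 / 38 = 1.66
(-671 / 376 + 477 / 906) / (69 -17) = -71429 / 2952352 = -0.02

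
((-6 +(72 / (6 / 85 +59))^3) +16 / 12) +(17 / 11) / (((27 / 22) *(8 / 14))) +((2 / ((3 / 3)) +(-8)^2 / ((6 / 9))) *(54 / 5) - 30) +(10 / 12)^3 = 140580630778082257 / 136708154201880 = 1028.33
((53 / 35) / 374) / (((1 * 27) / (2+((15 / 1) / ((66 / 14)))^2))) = 8639 / 4751670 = 0.00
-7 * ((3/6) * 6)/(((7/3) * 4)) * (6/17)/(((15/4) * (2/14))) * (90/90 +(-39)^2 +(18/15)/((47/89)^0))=-56448/25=-2257.92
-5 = -5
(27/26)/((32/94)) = 1269/416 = 3.05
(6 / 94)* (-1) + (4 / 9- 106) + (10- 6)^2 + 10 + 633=234080 / 423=553.38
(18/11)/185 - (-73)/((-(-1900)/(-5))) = -28343/154660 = -0.18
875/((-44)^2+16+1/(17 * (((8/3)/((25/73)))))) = 8687000/19379531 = 0.45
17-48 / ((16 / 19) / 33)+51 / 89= -165845 / 89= -1863.43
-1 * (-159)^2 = -25281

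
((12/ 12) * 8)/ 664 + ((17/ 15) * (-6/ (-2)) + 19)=9301/ 415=22.41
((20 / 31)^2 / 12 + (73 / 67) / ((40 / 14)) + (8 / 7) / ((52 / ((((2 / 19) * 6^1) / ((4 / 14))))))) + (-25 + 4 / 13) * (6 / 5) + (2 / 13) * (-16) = -6035926409 / 190843068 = -31.63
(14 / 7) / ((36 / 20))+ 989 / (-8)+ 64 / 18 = -2855 / 24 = -118.96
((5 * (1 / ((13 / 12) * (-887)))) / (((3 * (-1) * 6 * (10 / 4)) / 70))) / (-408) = -35 / 1764243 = -0.00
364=364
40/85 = 8/17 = 0.47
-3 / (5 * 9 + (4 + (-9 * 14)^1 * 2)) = 3 / 203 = 0.01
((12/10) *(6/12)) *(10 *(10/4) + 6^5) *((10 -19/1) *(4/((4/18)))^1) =-758257.20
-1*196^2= -38416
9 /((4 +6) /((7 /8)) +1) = 0.72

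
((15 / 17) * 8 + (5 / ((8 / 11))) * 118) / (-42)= -55645 / 2856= -19.48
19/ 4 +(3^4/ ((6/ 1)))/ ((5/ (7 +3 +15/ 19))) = 2575/ 76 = 33.88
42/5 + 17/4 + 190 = 4053/20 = 202.65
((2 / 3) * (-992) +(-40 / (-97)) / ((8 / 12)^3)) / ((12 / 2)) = -192043 / 1746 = -109.99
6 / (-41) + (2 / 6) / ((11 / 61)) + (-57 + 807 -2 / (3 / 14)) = 742.37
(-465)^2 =216225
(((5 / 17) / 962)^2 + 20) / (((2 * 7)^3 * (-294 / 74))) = -0.00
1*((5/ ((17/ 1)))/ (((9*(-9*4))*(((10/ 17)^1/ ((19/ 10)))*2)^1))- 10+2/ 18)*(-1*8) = 128179/ 1620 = 79.12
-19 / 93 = -0.20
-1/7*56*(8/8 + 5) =-48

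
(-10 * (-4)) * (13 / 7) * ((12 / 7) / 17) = 6240 / 833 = 7.49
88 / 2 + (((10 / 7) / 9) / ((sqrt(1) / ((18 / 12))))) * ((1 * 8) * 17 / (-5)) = 788 / 21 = 37.52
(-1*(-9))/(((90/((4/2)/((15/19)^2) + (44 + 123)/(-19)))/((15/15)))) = -23857/42750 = -0.56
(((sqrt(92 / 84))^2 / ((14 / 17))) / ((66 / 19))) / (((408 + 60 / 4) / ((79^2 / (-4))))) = -46364389 / 32831568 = -1.41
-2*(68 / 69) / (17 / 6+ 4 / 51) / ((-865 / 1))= 4624 / 5908815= 0.00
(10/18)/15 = 0.04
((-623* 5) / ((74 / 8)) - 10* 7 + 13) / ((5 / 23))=-335087 / 185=-1811.28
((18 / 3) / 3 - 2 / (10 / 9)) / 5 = 1 / 25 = 0.04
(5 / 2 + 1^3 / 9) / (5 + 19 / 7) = 329 / 972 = 0.34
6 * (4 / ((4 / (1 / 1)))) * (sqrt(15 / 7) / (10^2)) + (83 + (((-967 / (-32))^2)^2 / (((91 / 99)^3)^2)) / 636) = 3 * sqrt(105) / 350 + 284885003664706114012243 / 126236262591566446592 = 2256.85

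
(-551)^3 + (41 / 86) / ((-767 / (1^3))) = -11034397168303 / 65962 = -167284151.00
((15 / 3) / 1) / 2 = 5 / 2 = 2.50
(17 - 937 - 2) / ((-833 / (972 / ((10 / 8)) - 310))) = 307948 / 595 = 517.56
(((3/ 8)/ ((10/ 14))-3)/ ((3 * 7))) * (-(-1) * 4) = -33/ 70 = -0.47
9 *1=9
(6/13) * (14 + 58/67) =5976/871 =6.86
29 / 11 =2.64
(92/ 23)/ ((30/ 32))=64/ 15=4.27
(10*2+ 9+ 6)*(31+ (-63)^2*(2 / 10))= 28868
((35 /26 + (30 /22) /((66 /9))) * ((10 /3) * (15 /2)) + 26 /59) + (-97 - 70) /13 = 2403435 /92807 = 25.90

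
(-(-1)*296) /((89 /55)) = 16280 /89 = 182.92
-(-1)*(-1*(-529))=529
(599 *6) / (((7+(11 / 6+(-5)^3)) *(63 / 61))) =-146156 / 4879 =-29.96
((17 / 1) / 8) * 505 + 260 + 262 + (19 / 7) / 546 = 24386347 / 15288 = 1595.13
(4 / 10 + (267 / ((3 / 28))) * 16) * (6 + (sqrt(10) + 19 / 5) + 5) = 199362 * sqrt(10) / 5 + 14752788 / 25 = 716199.12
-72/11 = -6.55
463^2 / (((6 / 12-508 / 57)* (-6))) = 4073011 / 959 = 4247.14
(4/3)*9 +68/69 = 896/69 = 12.99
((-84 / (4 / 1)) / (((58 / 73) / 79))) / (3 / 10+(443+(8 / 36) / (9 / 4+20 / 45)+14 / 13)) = -254526545 / 54178119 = -4.70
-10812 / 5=-2162.40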